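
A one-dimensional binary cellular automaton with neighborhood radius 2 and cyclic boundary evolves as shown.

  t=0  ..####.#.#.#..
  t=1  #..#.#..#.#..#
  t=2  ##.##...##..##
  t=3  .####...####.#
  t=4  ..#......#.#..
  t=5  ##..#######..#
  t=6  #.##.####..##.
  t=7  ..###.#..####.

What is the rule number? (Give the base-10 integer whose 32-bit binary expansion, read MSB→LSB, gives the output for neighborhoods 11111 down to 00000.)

  #####|#  b31=1 t=5,i=6
  ####.|.  b30=0 t=0,i=4
  ###.#|#  b29=1 t=0,i=5
  ###..|.  b28=0 t=3,i=4
  ##.##|#  b27=1 t=2,i=2
  ##.#.|.  b26=0 t=0,i=6
  ##..#|#  b25=1 t=1,i=1
  ##...|.  b24=0 t=2,i=5
  #.###|.  b23=0 t=3,i=1
  #.##.|#  b22=1 t=2,i=3
  #.#.#|.  b21=0 t=0,i=7
  #.#..|.  b20=0 t=0,i=11
  #..##|#  b19=1 t=1,i=12
  #..#.|.  b18=0 t=1,i=2
  #...#|.  b17=0 t=2,i=6
  #....|#  b16=1 t=0,i=13
  .####|#  b15=1 t=0,i=3
  .###.|#  b14=1 t=5,i=0
  .##.#|#  b13=1 t=6,i=3
  .##..|#  b12=1 t=1,i=0
  .#.##|.  b11=0 t=3,i=0
  .#.#.|#  b10=1 t=0,i=8
  .#..#|.  b9=0 t=1,i=6
  .#...|.  b8=0 t=0,i=12
  ..###|.  b7=0 t=0,i=2
  ..##.|#  b6=1 t=1,i=13
  ..#.#|#  b5=1 t=1,i=3
  ..#..|.  b4=0 t=4,i=2
  ...##|.  b3=0 t=0,i=1
  ...#.|#  b2=1 t=4,i=1
  ....#|#  b1=1 t=0,i=0
  .....|#  b0=1 t=4,i=5
  bits 10101010010010011111010001100111 = 2856973415

2856973415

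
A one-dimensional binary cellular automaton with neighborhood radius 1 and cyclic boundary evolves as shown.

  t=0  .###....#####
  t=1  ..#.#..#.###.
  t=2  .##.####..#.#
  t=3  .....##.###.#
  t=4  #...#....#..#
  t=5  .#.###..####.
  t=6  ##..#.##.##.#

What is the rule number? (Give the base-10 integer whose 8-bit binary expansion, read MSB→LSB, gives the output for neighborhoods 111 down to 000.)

  nb ###: next=#  (t=0,i=2, bit7=1)
  nb ##.: next=.  (t=0,i=3, bit6=0)
  nb #.#: next=.  (t=0,i=0, bit5=0)
  nb #..: next=#  (t=0,i=4, bit4=1)
  nb .##: next=.  (t=0,i=1, bit3=0)
  nb .#.: next=#  (t=1,i=2, bit2=1)
  nb ..#: next=#  (t=0,i=7, bit1=1)
  nb ...: next=.  (t=0,i=5, bit0=0)
  bits 10010110 = 150

150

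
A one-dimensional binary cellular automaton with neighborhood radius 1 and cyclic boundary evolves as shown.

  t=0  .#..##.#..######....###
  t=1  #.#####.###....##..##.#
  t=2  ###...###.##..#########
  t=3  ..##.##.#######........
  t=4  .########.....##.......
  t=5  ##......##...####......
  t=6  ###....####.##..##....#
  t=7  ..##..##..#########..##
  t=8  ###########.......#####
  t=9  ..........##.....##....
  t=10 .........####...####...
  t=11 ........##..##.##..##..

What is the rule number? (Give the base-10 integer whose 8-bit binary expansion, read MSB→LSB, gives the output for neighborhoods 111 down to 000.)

122

  [7] ### => .  t=0,i=11
  [6] ##. => #  t=0,i=5
  [5] #.# => #  t=0,i=0
  [4] #.. => #  t=0,i=2
  [3] .## => #  t=0,i=4
  [2] .#. => .  t=0,i=1
  [1] ..# => #  t=0,i=3
  [0] ... => .  t=0,i=17
  bits 01111010 = 122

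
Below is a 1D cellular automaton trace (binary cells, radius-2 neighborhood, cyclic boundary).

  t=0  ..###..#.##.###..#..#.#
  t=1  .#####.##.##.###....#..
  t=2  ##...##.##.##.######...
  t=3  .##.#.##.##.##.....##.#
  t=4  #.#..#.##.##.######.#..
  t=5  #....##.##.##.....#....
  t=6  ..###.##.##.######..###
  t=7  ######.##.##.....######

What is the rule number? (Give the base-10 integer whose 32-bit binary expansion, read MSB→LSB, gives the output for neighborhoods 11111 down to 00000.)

  ##### -> .   bit 31 = 0  t=1,i=3
  ####. -> .   bit 30 = 0  t=1,i=4
  ###.# -> #   bit 29 = 1  t=1,i=5
  ###.. -> #   bit 28 = 1  t=0,i=4
  ##.## -> #   bit 27 = 1  t=0,i=11
  ##.#. -> .   bit 26 = 0  t=3,i=3
  ##..# -> #   bit 25 = 1  t=0,i=5
  ##... -> #   bit 24 = 1  t=1,i=16
  #.### -> .   bit 23 = 0  t=0,i=12
  #.##. -> .   bit 22 = 0  t=0,i=9
  #.#.# -> .   bit 21 = 0  t=3,i=4
  #.#.. -> .   bit 20 = 0  t=0,i=22
  #..## -> #   bit 19 = 1  t=0,i=1
  #..#. -> .   bit 18 = 0  t=0,i=6
  #...# -> .   bit 17 = 0  t=1,i=22
  #.... -> #   bit 16 = 1  t=1,i=17
  .#### -> .   bit 15 = 0  t=1,i=2
  .###. -> #   bit 14 = 1  t=0,i=3
  .##.# -> #   bit 13 = 1  t=0,i=10
  .##.. -> #   bit 12 = 1  t=2,i=1
  .#.## -> #   bit 11 = 1  t=0,i=8
  .#.#. -> .   bit 10 = 0  t=0,i=21
  .#..# -> .   bit 9 = 0  t=0,i=0
  .#... -> .   bit 8 = 0  t=1,i=21
  ..### -> #   bit 7 = 1  t=0,i=2
  ..##. -> .   bit 6 = 0  t=2,i=0
  ..#.# -> #   bit 5 = 1  t=0,i=7
  ..#.. -> .   bit 4 = 0  t=0,i=17
  ...## -> #   bit 3 = 1  t=1,i=0
  ...#. -> #   bit 2 = 1  t=1,i=19
  ....# -> #   bit 1 = 1  t=1,i=18
  ..... -> #   bit 0 = 1  t=3,i=16
  bits 00111011000010010111100010101111 = 990476463

990476463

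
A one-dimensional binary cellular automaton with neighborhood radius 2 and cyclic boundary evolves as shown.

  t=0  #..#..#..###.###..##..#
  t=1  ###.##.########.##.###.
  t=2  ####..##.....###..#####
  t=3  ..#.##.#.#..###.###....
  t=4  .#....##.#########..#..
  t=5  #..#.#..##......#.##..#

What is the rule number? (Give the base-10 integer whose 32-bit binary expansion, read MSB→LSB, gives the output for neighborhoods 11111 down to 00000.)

  #####|.  b31=0 t=1,i=9
  ####.|#  b30=1 t=1,i=13
  ###.#|#  b29=1 t=0,i=11
  ###..|.  b28=0 t=0,i=15
  ##.##|#  b27=1 t=0,i=12
  ##.#.|#  b26=1 t=3,i=6
  ##..#|#  b25=1 t=0,i=1
  ##...|.  b24=0 t=2,i=8
  #.###|#  b23=1 t=0,i=13
  #.##.|.  b22=0 t=1,i=4
  #.#.#|#  b21=1 t=3,i=7
  #.#..|#  b20=1 t=3,i=9
  #..##|#  b19=1 t=0,i=8
  #..#.|#  b18=1 t=0,i=2
  #...#|#  b17=1 t=4,i=22
  #....|#  b16=1 t=2,i=9
  .####|.  b15=0 t=1,i=8
  .###.|#  b14=1 t=0,i=10
  .##.#|.  b13=0 t=1,i=5
  .##..|#  b12=1 t=0,i=0
  .#.##|.  b11=0 t=3,i=3
  .#.#.|.  b10=0 t=3,i=8
  .#..#|#  b9=1 t=0,i=4
  .#...|.  b8=0 t=4,i=2
  ..###|#  b7=1 t=0,i=9
  ..##.|.  b6=0 t=0,i=18
  ..#.#|.  b5=0 t=3,i=2
  ..#..|.  b4=0 t=0,i=3
  ...##|#  b3=1 t=2,i=12
  ...#.|#  b2=1 t=3,i=1
  ....#|.  b1=0 t=2,i=11
  .....|.  b0=0 t=2,i=10
  bits 01101110101111110101001010001100 = 1858032268

1858032268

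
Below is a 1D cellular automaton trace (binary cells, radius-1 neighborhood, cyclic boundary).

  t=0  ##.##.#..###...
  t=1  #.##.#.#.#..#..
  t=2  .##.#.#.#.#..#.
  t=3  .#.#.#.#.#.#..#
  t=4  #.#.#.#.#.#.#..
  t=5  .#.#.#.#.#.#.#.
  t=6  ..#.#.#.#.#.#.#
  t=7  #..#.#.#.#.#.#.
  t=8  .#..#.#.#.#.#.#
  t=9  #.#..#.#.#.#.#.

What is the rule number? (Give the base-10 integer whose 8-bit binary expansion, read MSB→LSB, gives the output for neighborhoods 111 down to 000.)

  nb ###: next=.  (t=0,i=10, bit7=0)
  nb ##.: next=.  (t=0,i=1, bit6=0)
  nb #.#: next=#  (t=0,i=2, bit5=1)
  nb #..: next=#  (t=0,i=7, bit4=1)
  nb .##: next=#  (t=0,i=0, bit3=1)
  nb .#.: next=.  (t=0,i=6, bit2=0)
  nb ..#: next=.  (t=0,i=8, bit1=0)
  nb ...: next=.  (t=0,i=13, bit0=0)
  bits 00111000 = 56

56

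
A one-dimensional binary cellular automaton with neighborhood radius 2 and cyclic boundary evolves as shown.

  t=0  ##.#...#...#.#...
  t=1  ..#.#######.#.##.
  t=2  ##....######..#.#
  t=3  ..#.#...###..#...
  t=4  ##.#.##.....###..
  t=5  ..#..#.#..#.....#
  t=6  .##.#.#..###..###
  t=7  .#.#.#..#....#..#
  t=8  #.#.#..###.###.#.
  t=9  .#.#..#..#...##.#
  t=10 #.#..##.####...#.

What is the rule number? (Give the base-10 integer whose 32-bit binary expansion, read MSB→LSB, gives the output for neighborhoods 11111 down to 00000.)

3847095574

  nb #####: next=#  (t=1,i=6, bit31=1)
  nb ####.: next=#  (t=1,i=9, bit30=1)
  nb ###.#: next=#  (t=1,i=10, bit29=1)
  nb ###..: next=.  (t=2,i=1, bit28=0)
  nb ##.##: next=.  (t=6,i=0, bit27=0)
  nb ##.#.: next=#  (t=0,i=2, bit26=1)
  nb ##..#: next=.  (t=2,i=12, bit25=0)
  nb ##...: next=#  (t=1,i=16, bit24=1)
  nb #.###: next=.  (t=1,i=4, bit23=0)
  nb #.##.: next=#  (t=1,i=14, bit22=1)
  nb #.#.#: next=.  (t=1,i=12, bit21=0)
  nb #.#..: next=.  (t=0,i=3, bit20=0)
  nb #..##: next=#  (t=4,i=16, bit19=1)
  nb #..#.: next=#  (t=2,i=13, bit18=1)
  nb #...#: next=#  (t=0,i=5, bit17=1)
  nb #....: next=.  (t=2,i=3, bit16=0)
  nb .####: next=.  (t=1,i=5, bit15=0)
  nb .###.: next=.  (t=2,i=0, bit14=0)
  nb .##.#: next=.  (t=0,i=1, bit13=0)
  nb .##..: next=.  (t=1,i=15, bit12=0)
  nb .#.##: next=.  (t=1,i=3, bit11=0)
  nb .#.#.: next=#  (t=0,i=12, bit10=1)
  nb .#..#: next=.  (t=5,i=0, bit9=0)
  nb .#...: next=#  (t=0,i=4, bit8=1)
  nb ..###: next=.  (t=2,i=6, bit7=0)
  nb ..##.: next=.  (t=0,i=0, bit6=0)
  nb ..#.#: next=.  (t=0,i=11, bit5=0)
  nb ..#..: next=#  (t=0,i=7, bit4=1)
  nb ...##: next=.  (t=0,i=16, bit3=0)
  nb ...#.: next=#  (t=0,i=6, bit2=1)
  nb ....#: next=#  (t=2,i=4, bit1=1)
  nb .....: next=.  (t=3,i=16, bit0=0)
  bits 11100101010011100000010100010110 = 3847095574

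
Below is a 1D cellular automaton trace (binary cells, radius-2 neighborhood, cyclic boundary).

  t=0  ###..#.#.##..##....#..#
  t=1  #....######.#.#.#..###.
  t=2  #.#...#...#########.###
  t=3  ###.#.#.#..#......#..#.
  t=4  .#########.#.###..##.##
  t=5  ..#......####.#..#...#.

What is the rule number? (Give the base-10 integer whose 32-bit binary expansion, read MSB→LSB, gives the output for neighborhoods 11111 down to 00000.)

612097585

  #####|.  b31=0 t=1,i=7
  ####.|.  b30=0 t=0,i=1
  ###.#|#  b29=1 t=1,i=10
  ###..|.  b28=0 t=0,i=2
  ##.##|.  b27=0 t=2,i=19
  ##.#.|#  b26=1 t=1,i=11
  ##..#|.  b25=0 t=0,i=3
  ##...|.  b24=0 t=0,i=15
  #.###|.  b23=0 t=2,i=20
  #.##.|#  b22=1 t=0,i=9
  #.#.#|#  b21=1 t=0,i=7
  #.#..|#  b20=1 t=1,i=0
  #..##|#  b19=1 t=0,i=12
  #..#.|.  b18=0 t=0,i=4
  #...#|#  b17=1 t=2,i=4
  #....|#  b16=1 t=0,i=16
  .####|#  b15=1 t=0,i=0
  .###.|#  b14=1 t=1,i=20
  .##.#|.  b13=0 t=4,i=19
  .##..|#  b12=1 t=0,i=10
  .#.##|#  b11=1 t=0,i=8
  .#.#.|#  b10=1 t=0,i=6
  .#..#|#  b9=1 t=0,i=20
  .#...|.  b8=0 t=1,i=1
  ..###|.  b7=0 t=0,i=22
  ..##.|.  b6=0 t=0,i=13
  ..#.#|#  b5=1 t=0,i=5
  ..#..|#  b4=1 t=0,i=19
  ...##|.  b3=0 t=1,i=4
  ...#.|.  b2=0 t=0,i=18
  ....#|.  b1=0 t=0,i=17
  .....|#  b0=1 t=3,i=14
  bits 00100100011110111101111000110001 = 612097585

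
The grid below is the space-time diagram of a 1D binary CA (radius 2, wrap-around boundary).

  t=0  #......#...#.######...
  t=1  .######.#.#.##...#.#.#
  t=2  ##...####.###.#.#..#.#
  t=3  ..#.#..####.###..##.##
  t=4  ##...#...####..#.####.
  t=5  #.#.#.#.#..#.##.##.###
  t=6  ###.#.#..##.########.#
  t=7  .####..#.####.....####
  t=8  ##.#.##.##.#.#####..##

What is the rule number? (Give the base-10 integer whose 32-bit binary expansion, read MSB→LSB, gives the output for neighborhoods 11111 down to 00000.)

  nb #####: next=.  (t=0,i=15, bit31=0)
  nb ####.: next=#  (t=0,i=17, bit30=1)
  nb ###.#: next=#  (t=1,i=6, bit29=1)
  nb ###..: next=.  (t=0,i=18, bit28=0)
  nb ##.##: next=#  (t=2,i=9, bit27=1)
  nb ##.#.: next=#  (t=1,i=7, bit26=1)
  nb ##..#: next=#  (t=3,i=0, bit25=1)
  nb ##...: next=#  (t=0,i=19, bit24=1)
  nb #.###: next=#  (t=0,i=13, bit23=1)
  nb #.##.: next=#  (t=1,i=12, bit22=1)
  nb #.#.#: next=#  (t=1,i=8, bit21=1)
  nb #.#..: next=.  (t=2,i=16, bit20=0)
  nb #..##: next=.  (t=3,i=6, bit19=0)
  nb #..#.: next=#  (t=2,i=18, bit18=1)
  nb #...#: next=.  (t=0,i=9, bit17=0)
  nb #....: next=#  (t=0,i=2, bit16=1)
  nb .####: next=.  (t=0,i=14, bit15=0)
  nb .###.: next=.  (t=2,i=0, bit14=0)
  nb .##.#: next=#  (t=3,i=18, bit13=1)
  nb .##..: next=.  (t=1,i=13, bit12=0)
  nb .#.##: next=#  (t=0,i=12, bit11=1)
  nb .#.#.: next=.  (t=1,i=9, bit10=0)
  nb .#..#: next=#  (t=2,i=17, bit9=1)
  nb .#...: next=#  (t=0,i=1, bit8=1)
  nb ..###: next=.  (t=2,i=5, bit7=0)
  nb ..##.: next=#  (t=3,i=17, bit6=1)
  nb ..#.#: next=.  (t=0,i=11, bit5=0)
  nb ..#..: next=.  (t=0,i=0, bit4=0)
  nb ...##: next=#  (t=2,i=4, bit3=1)
  nb ...#.: next=#  (t=0,i=6, bit2=1)
  nb ....#: next=#  (t=0,i=5, bit1=1)
  nb .....: next=#  (t=0,i=3, bit0=1)
  bits 01101111111001010010101101001111 = 1877289807

1877289807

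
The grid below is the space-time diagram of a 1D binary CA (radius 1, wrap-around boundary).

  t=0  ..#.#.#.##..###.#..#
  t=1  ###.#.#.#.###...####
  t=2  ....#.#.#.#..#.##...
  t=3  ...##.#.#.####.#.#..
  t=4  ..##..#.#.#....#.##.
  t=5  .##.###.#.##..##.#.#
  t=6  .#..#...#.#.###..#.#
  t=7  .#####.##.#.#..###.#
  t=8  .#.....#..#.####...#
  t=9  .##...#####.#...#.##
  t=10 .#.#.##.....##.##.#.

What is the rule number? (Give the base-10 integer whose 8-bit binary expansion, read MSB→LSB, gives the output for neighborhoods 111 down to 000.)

  [7] ### => .  t=0,i=13
  [6] ##. => .  t=0,i=9
  [5] #.# => .  t=0,i=3
  [4] #.. => #  t=0,i=0
  [3] .## => #  t=0,i=8
  [2] .#. => #  t=0,i=2
  [1] ..# => #  t=0,i=1
  [0] ... => .  t=1,i=14
  bits 00011110 = 30

30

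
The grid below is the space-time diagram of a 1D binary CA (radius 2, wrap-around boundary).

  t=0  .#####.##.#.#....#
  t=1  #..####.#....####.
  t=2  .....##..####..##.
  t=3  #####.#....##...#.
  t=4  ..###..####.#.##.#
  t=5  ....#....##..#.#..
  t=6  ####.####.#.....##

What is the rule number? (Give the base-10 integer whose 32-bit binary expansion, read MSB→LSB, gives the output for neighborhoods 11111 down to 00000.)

  [31] ##### => #  t=0,i=3
  [30] ####. => #  t=0,i=4
  [29] ###.# => #  t=0,i=5
  [28] ###.. => #  t=2,i=12
  [27] ##.## => #  t=0,i=6
  [26] ##.#. => .  t=0,i=9
  [25] ##..# => .  t=2,i=7
  [24] ##... => .  t=2,i=17
  [23] #.### => .  t=0,i=1
  [22] #.##. => .  t=0,i=7
  [21] #.#.# => .  t=0,i=10
  [20] #.#.. => .  t=0,i=12
  [19] #..## => .  t=1,i=2
  [18] #..#. => .  t=5,i=12
  [17] #...# => #  t=3,i=14
  [16] #.... => #  t=0,i=14
  [15] .#### => .  t=0,i=2
  [14] .###. => .  t=4,i=3
  [13] .##.# => #  t=0,i=8
  [12] .##.. => #  t=2,i=6
  [11] .#.## => #  t=0,i=0
  [10] .#.#. => .  t=0,i=11
  [9] .#..# => .  t=1,i=1
  [8] .#... => #  t=0,i=13
  [7] ..### => .  t=1,i=3
  [6] ..##. => .  t=2,i=5
  [5] ..#.# => .  t=0,i=17
  [4] ..#.. => .  t=5,i=4
  [3] ...## => #  t=1,i=12
  [2] ...#. => #  t=0,i=16
  [1] ....# => #  t=0,i=15
  [0] ..... => #  t=2,i=1
  bits 11111000000000110011100100001111 = 4160960783

4160960783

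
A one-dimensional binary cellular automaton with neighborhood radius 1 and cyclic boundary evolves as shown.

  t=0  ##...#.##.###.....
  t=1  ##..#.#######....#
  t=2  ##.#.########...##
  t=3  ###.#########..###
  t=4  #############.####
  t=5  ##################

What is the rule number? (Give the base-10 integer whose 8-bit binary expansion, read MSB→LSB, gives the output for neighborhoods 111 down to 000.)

234

  ###|#  b7=1 t=0,i=11
  ##.|#  b6=1 t=0,i=1
  #.#|#  b5=1 t=0,i=6
  #..|.  b4=0 t=0,i=2
  .##|#  b3=1 t=0,i=0
  .#.|.  b2=0 t=0,i=5
  ..#|#  b1=1 t=0,i=4
  ...|.  b0=0 t=0,i=3
  bits 11101010 = 234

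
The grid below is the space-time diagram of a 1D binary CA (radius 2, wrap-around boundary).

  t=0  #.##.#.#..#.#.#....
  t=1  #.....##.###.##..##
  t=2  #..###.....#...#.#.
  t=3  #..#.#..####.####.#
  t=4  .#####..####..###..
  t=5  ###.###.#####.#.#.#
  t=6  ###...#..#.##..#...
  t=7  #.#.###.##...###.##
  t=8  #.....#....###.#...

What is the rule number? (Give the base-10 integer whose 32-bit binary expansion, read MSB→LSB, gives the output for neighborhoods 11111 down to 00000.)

1914078399

  [31] ##### => .  t=4,i=3
  [30] ####. => #  t=3,i=10
  [29] ###.# => #  t=1,i=11
  [28] ###.. => #  t=1,i=0
  [27] ##.## => .  t=1,i=8
  [26] ##.#. => .  t=0,i=4
  [25] ##..# => #  t=1,i=15
  [24] ##... => .  t=1,i=1
  [23] #.### => .  t=1,i=9
  [22] #.##. => .  t=0,i=2
  [21] #.#.# => .  t=0,i=5
  [20] #.#.. => #  t=0,i=7
  [19] #..## => .  t=1,i=16
  [18] #..#. => #  t=0,i=9
  [17] #...# => #  t=2,i=13
  [16] #.... => .  t=0,i=16
  [15] .#### => #  t=3,i=9
  [14] .###. => .  t=1,i=10
  [13] .##.# => .  t=0,i=3
  [12] .##.. => .  t=1,i=14
  [11] .#.## => .  t=0,i=1
  [10] .#.#. => #  t=0,i=6
  [9] .#..# => .  t=0,i=8
  [8] .#... => .  t=0,i=15
  [7] ..### => #  t=1,i=17
  [6] ..##. => .  t=1,i=6
  [5] ..#.# => #  t=0,i=0
  [4] ..#.. => #  t=2,i=11
  [3] ...## => #  t=1,i=5
  [2] ...#. => #  t=0,i=18
  [1] ....# => #  t=0,i=17
  [0] ..... => #  t=1,i=3
  bits 01110010000101101000010010111111 = 1914078399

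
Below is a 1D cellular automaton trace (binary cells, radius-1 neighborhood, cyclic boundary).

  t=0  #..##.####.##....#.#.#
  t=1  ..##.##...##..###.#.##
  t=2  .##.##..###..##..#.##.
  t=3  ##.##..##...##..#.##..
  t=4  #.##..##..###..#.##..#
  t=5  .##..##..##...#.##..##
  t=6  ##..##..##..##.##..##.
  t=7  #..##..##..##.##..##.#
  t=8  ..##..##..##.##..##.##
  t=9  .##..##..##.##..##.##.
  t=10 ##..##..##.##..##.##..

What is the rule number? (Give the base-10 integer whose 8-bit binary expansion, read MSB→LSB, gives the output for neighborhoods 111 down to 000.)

  nb ###: next=.  (t=0,i=7, bit7=0)
  nb ##.: next=.  (t=0,i=0, bit6=0)
  nb #.#: next=#  (t=0,i=5, bit5=1)
  nb #..: next=.  (t=0,i=1, bit4=0)
  nb .##: next=#  (t=0,i=3, bit3=1)
  nb .#.: next=.  (t=0,i=17, bit2=0)
  nb ..#: next=#  (t=0,i=2, bit1=1)
  nb ...: next=#  (t=0,i=14, bit0=1)
  bits 00101011 = 43

43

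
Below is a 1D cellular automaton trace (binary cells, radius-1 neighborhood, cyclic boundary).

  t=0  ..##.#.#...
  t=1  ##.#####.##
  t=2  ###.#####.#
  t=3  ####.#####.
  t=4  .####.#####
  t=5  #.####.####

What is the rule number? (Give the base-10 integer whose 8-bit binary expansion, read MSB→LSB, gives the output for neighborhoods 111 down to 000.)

231

  ### -> #   bit 7 = 1  t=1,i=0
  ##. -> #   bit 6 = 1  t=0,i=3
  #.# -> #   bit 5 = 1  t=0,i=4
  #.. -> .   bit 4 = 0  t=0,i=8
  .## -> .   bit 3 = 0  t=0,i=2
  .#. -> #   bit 2 = 1  t=0,i=5
  ..# -> #   bit 1 = 1  t=0,i=1
  ... -> #   bit 0 = 1  t=0,i=0
  bits 11100111 = 231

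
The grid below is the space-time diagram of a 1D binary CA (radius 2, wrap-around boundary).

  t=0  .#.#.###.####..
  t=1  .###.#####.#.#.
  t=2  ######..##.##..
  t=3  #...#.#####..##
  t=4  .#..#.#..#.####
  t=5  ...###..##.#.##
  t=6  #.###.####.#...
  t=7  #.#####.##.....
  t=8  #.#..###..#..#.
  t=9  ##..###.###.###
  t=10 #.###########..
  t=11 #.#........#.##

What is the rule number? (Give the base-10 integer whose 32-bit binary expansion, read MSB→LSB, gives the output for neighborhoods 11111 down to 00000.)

1806460154

  ##### -> .   bit 31 = 0  t=1,i=7
  ####. -> #   bit 30 = 1  t=0,i=11
  ###.# -> #   bit 29 = 1  t=0,i=7
  ###.. -> .   bit 28 = 0  t=0,i=12
  ##.## -> #   bit 27 = 1  t=0,i=8
  ##.#. -> .   bit 26 = 0  t=1,i=10
  ##..# -> #   bit 25 = 1  t=2,i=6
  ##... -> #   bit 24 = 1  t=0,i=13
  #.### -> #   bit 23 = 1  t=0,i=5
  #.##. -> .   bit 22 = 0  t=2,i=11
  #.#.# -> #   bit 21 = 1  t=0,i=3
  #.#.. -> .   bit 20 = 0  t=1,i=13
  #..## -> #   bit 19 = 1  t=1,i=0
  #..#. -> #   bit 18 = 1  t=4,i=3
  #...# -> .   bit 17 = 0  t=0,i=14
  #.... -> .   bit 16 = 0  t=7,i=11
  .#### -> .   bit 15 = 0  t=0,i=10
  .###. -> #   bit 14 = 1  t=0,i=6
  .##.# -> #   bit 13 = 1  t=2,i=9
  .##.. -> .   bit 12 = 0  t=2,i=12
  .#.## -> .   bit 11 = 0  t=0,i=4
  .#.#. -> #   bit 10 = 1  t=0,i=2
  .#..# -> .   bit 9 = 0  t=1,i=14
  .#... -> .   bit 8 = 0  t=6,i=12
  ..### -> #   bit 7 = 1  t=1,i=1
  ..##. -> #   bit 6 = 1  t=2,i=8
  ..#.# -> #   bit 5 = 1  t=0,i=1
  ..#.. -> #   bit 4 = 1  t=8,i=10
  ...## -> #   bit 3 = 1  t=5,i=2
  ...#. -> .   bit 2 = 0  t=0,i=0
  ....# -> #   bit 1 = 1  t=7,i=13
  ..... -> .   bit 0 = 0  t=7,i=12
  bits 01101011101011000110010011111010 = 1806460154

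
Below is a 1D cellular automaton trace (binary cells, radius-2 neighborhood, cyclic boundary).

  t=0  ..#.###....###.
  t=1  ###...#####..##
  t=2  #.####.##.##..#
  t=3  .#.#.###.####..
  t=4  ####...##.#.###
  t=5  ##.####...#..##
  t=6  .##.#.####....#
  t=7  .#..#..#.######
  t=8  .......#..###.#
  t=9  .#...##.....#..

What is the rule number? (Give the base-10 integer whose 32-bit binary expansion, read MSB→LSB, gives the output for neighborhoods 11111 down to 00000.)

3143865390

  ##### -> #   bit 31 = 1  t=1,i=0
  ####. -> .   bit 30 = 0  t=1,i=1
  ###.# -> #   bit 29 = 1  t=2,i=5
  ###.. -> #   bit 28 = 1  t=0,i=6
  ##.## -> #   bit 27 = 1  t=2,i=1
  ##.#. -> .   bit 26 = 0  t=4,i=9
  ##..# -> #   bit 25 = 1  t=1,i=11
  ##... -> #   bit 24 = 1  t=0,i=7
  #.### -> .   bit 23 = 0  t=0,i=4
  #.##. -> #   bit 22 = 1  t=2,i=7
  #.#.# -> #   bit 21 = 1  t=3,i=3
  #.#.. -> .   bit 20 = 0  t=7,i=1
  #..## -> .   bit 19 = 0  t=1,i=12
  #..#. -> .   bit 18 = 0  t=7,i=3
  #...# -> #   bit 17 = 1  t=0,i=0
  #.... -> #   bit 16 = 1  t=0,i=8
  .#### -> #   bit 15 = 1  t=1,i=7
  .###. -> .   bit 14 = 0  t=0,i=5
  .##.# -> .   bit 13 = 0  t=2,i=0
  .##.. -> #   bit 12 = 1  t=2,i=11
  .#.## -> .   bit 11 = 0  t=0,i=3
  .#.#. -> #   bit 10 = 1  t=3,i=2
  .#..# -> .   bit 9 = 0  t=5,i=11
  .#... -> .   bit 8 = 0  t=8,i=0
  ..### -> .   bit 7 = 0  t=0,i=11
  ..##. -> .   bit 6 = 0  t=2,i=14
  ..#.# -> #   bit 5 = 1  t=0,i=2
  ..#.. -> .   bit 4 = 0  t=5,i=10
  ...## -> #   bit 3 = 1  t=0,i=10
  ...#. -> #   bit 2 = 1  t=0,i=1
  ....# -> #   bit 1 = 1  t=0,i=9
  ..... -> .   bit 0 = 0  t=8,i=2
  bits 10111011011000111001010000101110 = 3143865390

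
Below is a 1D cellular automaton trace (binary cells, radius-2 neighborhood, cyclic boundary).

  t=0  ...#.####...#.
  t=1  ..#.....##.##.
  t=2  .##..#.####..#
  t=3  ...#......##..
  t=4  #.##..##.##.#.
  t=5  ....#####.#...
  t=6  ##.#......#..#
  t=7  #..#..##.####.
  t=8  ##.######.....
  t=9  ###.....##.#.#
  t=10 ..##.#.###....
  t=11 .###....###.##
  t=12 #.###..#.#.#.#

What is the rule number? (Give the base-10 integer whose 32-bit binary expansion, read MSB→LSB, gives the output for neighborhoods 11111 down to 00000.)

  ##### -> .   bit 31 = 0  t=5,i=6
  ####. -> .   bit 30 = 0  t=0,i=7
  ###.# -> .   bit 29 = 0  t=5,i=8
  ###.. -> #   bit 28 = 1  t=0,i=8
  ##.## -> #   bit 27 = 1  t=1,i=10
  ##.#. -> .   bit 26 = 0  t=4,i=11
  ##..# -> #   bit 25 = 1  t=2,i=3
  ##... -> #   bit 24 = 1  t=0,i=9
  #.### -> .   bit 23 = 0  t=0,i=5
  #.##. -> .   bit 22 = 0  t=1,i=11
  #.#.# -> .   bit 21 = 0  t=4,i=0
  #.#.. -> #   bit 20 = 1  t=5,i=10
  #..## -> #   bit 19 = 1  t=4,i=5
  #..#. -> .   bit 18 = 0  t=2,i=4
  #...# -> .   bit 17 = 0  t=0,i=10
  #.... -> .   bit 16 = 0  t=0,i=0
  .#### -> .   bit 15 = 0  t=0,i=6
  .###. -> #   bit 14 = 1  t=6,i=0
  .##.# -> #   bit 13 = 1  t=1,i=9
  .##.. -> .   bit 12 = 0  t=1,i=12
  .#.## -> .   bit 11 = 0  t=0,i=4
  .#.#. -> .   bit 10 = 0  t=4,i=13
  .#..# -> #   bit 9 = 1  t=6,i=11
  .#... -> .   bit 8 = 0  t=0,i=13
  ..### -> .   bit 7 = 0  t=5,i=4
  ..##. -> #   bit 6 = 1  t=1,i=8
  ..#.# -> .   bit 5 = 0  t=0,i=3
  ..#.. -> #   bit 4 = 1  t=0,i=12
  ...## -> #   bit 3 = 1  t=1,i=7
  ...#. -> #   bit 2 = 1  t=0,i=2
  ....# -> .   bit 1 = 0  t=0,i=1
  ..... -> #   bit 0 = 1  t=1,i=5
  bits 00011011000110000110001001011101 = 454582877

454582877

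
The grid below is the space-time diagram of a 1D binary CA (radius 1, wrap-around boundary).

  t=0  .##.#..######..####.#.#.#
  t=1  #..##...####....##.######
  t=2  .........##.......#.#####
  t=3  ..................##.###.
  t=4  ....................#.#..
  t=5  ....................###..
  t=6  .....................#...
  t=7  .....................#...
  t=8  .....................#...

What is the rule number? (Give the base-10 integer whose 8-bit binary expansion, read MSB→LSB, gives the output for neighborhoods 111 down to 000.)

164

  nb ###: next=#  (t=0,i=8, bit7=1)
  nb ##.: next=.  (t=0,i=2, bit6=0)
  nb #.#: next=#  (t=0,i=0, bit5=1)
  nb #..: next=.  (t=0,i=5, bit4=0)
  nb .##: next=.  (t=0,i=1, bit3=0)
  nb .#.: next=#  (t=0,i=4, bit2=1)
  nb ..#: next=.  (t=0,i=6, bit1=0)
  nb ...: next=.  (t=1,i=6, bit0=0)
  bits 10100100 = 164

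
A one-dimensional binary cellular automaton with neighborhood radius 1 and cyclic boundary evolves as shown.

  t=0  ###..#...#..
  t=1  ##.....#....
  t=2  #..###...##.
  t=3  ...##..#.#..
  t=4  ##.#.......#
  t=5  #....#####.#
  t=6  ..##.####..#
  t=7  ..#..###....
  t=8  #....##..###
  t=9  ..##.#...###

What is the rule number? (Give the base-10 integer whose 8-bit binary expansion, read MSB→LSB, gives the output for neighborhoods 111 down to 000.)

137

  ### -> #   bit 7 = 1  t=0,i=1
  ##. -> .   bit 6 = 0  t=0,i=2
  #.# -> .   bit 5 = 0  t=2,i=11
  #.. -> .   bit 4 = 0  t=0,i=3
  .## -> #   bit 3 = 1  t=0,i=0
  .#. -> .   bit 2 = 0  t=0,i=5
  ..# -> .   bit 1 = 0  t=0,i=4
  ... -> #   bit 0 = 1  t=0,i=7
  bits 10001001 = 137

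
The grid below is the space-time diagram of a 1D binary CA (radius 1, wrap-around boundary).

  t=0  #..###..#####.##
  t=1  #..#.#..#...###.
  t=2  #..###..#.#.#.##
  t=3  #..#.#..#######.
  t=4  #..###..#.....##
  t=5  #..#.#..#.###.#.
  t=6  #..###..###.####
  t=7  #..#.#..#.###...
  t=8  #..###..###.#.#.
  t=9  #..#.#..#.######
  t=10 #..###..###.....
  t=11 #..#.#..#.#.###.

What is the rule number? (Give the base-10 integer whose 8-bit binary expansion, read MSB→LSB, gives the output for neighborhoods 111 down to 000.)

  ### -> .   bit 7 = 0  t=0,i=4
  ##. -> #   bit 6 = 1  t=0,i=0
  #.# -> #   bit 5 = 1  t=0,i=13
  #.. -> .   bit 4 = 0  t=0,i=1
  .## -> #   bit 3 = 1  t=0,i=3
  .#. -> #   bit 2 = 1  t=1,i=0
  ..# -> .   bit 1 = 0  t=0,i=2
  ... -> #   bit 0 = 1  t=1,i=10
  bits 01101101 = 109

109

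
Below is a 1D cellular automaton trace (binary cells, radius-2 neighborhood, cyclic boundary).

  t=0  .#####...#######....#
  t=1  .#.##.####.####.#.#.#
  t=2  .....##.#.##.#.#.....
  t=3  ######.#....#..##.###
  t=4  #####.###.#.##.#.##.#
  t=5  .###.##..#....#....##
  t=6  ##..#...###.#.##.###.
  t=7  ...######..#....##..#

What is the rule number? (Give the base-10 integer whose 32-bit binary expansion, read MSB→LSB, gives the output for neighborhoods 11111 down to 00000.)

  nb #####: next=#  (t=0,i=3, bit31=1)
  nb ####.: next=#  (t=0,i=4, bit30=1)
  nb ###.#: next=.  (t=1,i=9, bit29=0)
  nb ###..: next=.  (t=0,i=5, bit28=0)
  nb ##.##: next=#  (t=1,i=5, bit27=1)
  nb ##.#.: next=#  (t=1,i=15, bit26=1)
  nb ##..#: next=.  (t=5,i=7, bit25=0)
  nb ##...: next=#  (t=0,i=6, bit24=1)
  nb #.###: next=#  (t=0,i=1, bit23=1)
  nb #.##.: next=.  (t=1,i=3, bit22=0)
  nb #.#.#: next=.  (t=1,i=1, bit21=0)
  nb #.#..: next=#  (t=2,i=15, bit20=1)
  nb #..##: next=.  (t=3,i=14, bit19=0)
  nb #..#.: next=#  (t=5,i=8, bit18=1)
  nb #...#: next=#  (t=0,i=7, bit17=1)
  nb #....: next=.  (t=0,i=17, bit16=0)
  nb .####: next=.  (t=0,i=2, bit15=0)
  nb .###.: next=.  (t=4,i=7, bit14=0)
  nb .##.#: next=.  (t=1,i=4, bit13=0)
  nb .##..: next=.  (t=5,i=6, bit12=0)
  nb .#.##: next=.  (t=0,i=0, bit11=0)
  nb .#.#.: next=.  (t=1,i=0, bit10=0)
  nb .#..#: next=#  (t=3,i=13, bit9=1)
  nb .#...: next=#  (t=2,i=16, bit8=1)
  nb ..###: next=#  (t=0,i=9, bit7=1)
  nb ..##.: next=#  (t=2,i=5, bit6=1)
  nb ..#.#: next=#  (t=0,i=20, bit5=1)
  nb ..#..: next=#  (t=3,i=12, bit4=1)
  nb ...##: next=#  (t=0,i=8, bit3=1)
  nb ...#.: next=.  (t=0,i=19, bit2=0)
  nb ....#: next=#  (t=0,i=18, bit1=1)
  nb .....: next=#  (t=2,i=0, bit0=1)
  bits 11001101100101100000001111111011 = 3449160699

3449160699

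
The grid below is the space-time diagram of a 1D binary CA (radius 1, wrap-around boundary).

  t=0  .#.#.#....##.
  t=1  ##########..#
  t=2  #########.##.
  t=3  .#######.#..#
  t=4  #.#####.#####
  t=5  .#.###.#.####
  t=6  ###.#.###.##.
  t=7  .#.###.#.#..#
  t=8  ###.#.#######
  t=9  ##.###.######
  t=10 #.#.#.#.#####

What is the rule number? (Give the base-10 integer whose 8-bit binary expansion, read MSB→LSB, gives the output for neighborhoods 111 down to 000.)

183

  ###|#  b7=1 t=1,i=0
  ##.|.  b6=0 t=0,i=11
  #.#|#  b5=1 t=0,i=2
  #..|#  b4=1 t=0,i=6
  .##|.  b3=0 t=0,i=10
  .#.|#  b2=1 t=0,i=1
  ..#|#  b1=1 t=0,i=0
  ...|#  b0=1 t=0,i=7
  bits 10110111 = 183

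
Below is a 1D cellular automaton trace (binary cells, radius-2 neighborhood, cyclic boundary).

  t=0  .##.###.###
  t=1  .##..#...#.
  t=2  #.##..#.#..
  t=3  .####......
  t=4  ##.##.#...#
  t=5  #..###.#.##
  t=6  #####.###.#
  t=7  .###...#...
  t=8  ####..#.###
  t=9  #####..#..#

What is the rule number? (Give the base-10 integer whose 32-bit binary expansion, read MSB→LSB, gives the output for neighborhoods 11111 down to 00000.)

  ##### -> #   bit 31 = 1  t=6,i=1
  ####. -> #   bit 30 = 1  t=3,i=3
  ###.# -> .   bit 29 = 0  t=0,i=6
  ###.. -> #   bit 28 = 1  t=3,i=4
  ##.## -> .   bit 27 = 0  t=0,i=0
  ##.#. -> #   bit 26 = 1  t=4,i=5
  ##..# -> #   bit 25 = 1  t=1,i=3
  ##... -> .   bit 24 = 0  t=3,i=5
  #.### -> .   bit 23 = 0  t=0,i=4
  #.##. -> #   bit 22 = 1  t=0,i=1
  #.#.# -> #   bit 21 = 1  t=5,i=7
  #.#.. -> .   bit 20 = 0  t=2,i=8
  #..## -> #   bit 19 = 1  t=1,i=0
  #..#. -> .   bit 18 = 0  t=1,i=4
  #...# -> .   bit 17 = 0  t=1,i=7
  #.... -> #   bit 16 = 1  t=3,i=6
  .#### -> .   bit 15 = 0  t=3,i=2
  .###. -> #   bit 14 = 1  t=0,i=5
  .##.# -> #   bit 13 = 1  t=0,i=2
  .##.. -> #   bit 12 = 1  t=1,i=2
  .#.## -> #   bit 11 = 1  t=2,i=1
  .#.#. -> .   bit 10 = 0  t=2,i=7
  .#..# -> .   bit 9 = 0  t=1,i=10
  .#... -> #   bit 8 = 1  t=1,i=6
  ..### -> #   bit 7 = 1  t=3,i=1
  ..##. -> .   bit 6 = 0  t=1,i=1
  ..#.# -> .   bit 5 = 0  t=2,i=0
  ..#.. -> .   bit 4 = 0  t=1,i=5
  ...## -> #   bit 3 = 1  t=3,i=0
  ...#. -> #   bit 2 = 1  t=1,i=8
  ....# -> #   bit 1 = 1  t=3,i=10
  ..... -> .   bit 0 = 0  t=3,i=7
  bits 11010110011010010111100110001110 = 3597236622

3597236622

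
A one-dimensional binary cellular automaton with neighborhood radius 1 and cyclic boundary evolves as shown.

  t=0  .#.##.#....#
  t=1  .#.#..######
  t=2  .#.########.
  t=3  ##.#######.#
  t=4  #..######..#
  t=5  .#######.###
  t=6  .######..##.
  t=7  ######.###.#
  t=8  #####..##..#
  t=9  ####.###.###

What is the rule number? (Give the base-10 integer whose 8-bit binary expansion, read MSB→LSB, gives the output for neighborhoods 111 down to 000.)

  [7] ### => #  t=1,i=7
  [6] ##. => .  t=0,i=4
  [5] #.# => .  t=0,i=0
  [4] #.. => #  t=0,i=7
  [3] .## => #  t=0,i=3
  [2] .#. => #  t=0,i=1
  [1] ..# => #  t=0,i=10
  [0] ... => #  t=0,i=8
  bits 10011111 = 159

159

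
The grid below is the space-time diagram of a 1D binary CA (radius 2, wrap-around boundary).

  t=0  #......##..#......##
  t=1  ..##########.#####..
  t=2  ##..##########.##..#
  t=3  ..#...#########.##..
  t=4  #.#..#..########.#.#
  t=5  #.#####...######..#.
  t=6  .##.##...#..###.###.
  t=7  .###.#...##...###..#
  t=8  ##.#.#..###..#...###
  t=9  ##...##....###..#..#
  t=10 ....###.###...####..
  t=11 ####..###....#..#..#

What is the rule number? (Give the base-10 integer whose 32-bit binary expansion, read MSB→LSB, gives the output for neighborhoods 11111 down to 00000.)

3935648379

  nb #####: next=#  (t=1,i=4, bit31=1)
  nb ####.: next=#  (t=1,i=10, bit30=1)
  nb ###.#: next=#  (t=1,i=11, bit29=1)
  nb ###..: next=.  (t=0,i=0, bit28=0)
  nb ##.##: next=#  (t=1,i=12, bit27=1)
  nb ##.#.: next=.  (t=4,i=1, bit26=0)
  nb ##..#: next=#  (t=0,i=9, bit25=1)
  nb ##...: next=.  (t=0,i=1, bit24=0)
  nb #.###: next=#  (t=1,i=13, bit23=1)
  nb #.##.: next=.  (t=2,i=15, bit22=0)
  nb #.#.#: next=.  (t=4,i=17, bit21=0)
  nb #.#..: next=#  (t=4,i=2, bit20=1)
  nb #..##: next=.  (t=2,i=3, bit19=0)
  nb #..#.: next=#  (t=0,i=10, bit18=1)
  nb #...#: next=.  (t=3,i=4, bit17=0)
  nb #....: next=#  (t=0,i=2, bit16=1)
  nb .####: next=.  (t=1,i=3, bit15=0)
  nb .###.: next=.  (t=0,i=19, bit14=0)
  nb .##.#: next=#  (t=4,i=0, bit13=1)
  nb .##..: next=#  (t=0,i=8, bit12=1)
  nb .#.##: next=#  (t=4,i=18, bit11=1)
  nb .#.#.: next=.  (t=5,i=19, bit10=0)
  nb .#..#: next=#  (t=4,i=3, bit9=1)
  nb .#...: next=.  (t=0,i=12, bit8=0)
  nb ..###: next=.  (t=0,i=18, bit7=0)
  nb ..##.: next=#  (t=0,i=7, bit6=1)
  nb ..#.#: next=#  (t=5,i=18, bit5=1)
  nb ..#..: next=#  (t=0,i=11, bit4=1)
  nb ...##: next=#  (t=0,i=6, bit3=1)
  nb ...#.: next=.  (t=3,i=1, bit2=0)
  nb ....#: next=#  (t=0,i=5, bit1=1)
  nb .....: next=#  (t=0,i=3, bit0=1)
  bits 11101010100101010011101001111011 = 3935648379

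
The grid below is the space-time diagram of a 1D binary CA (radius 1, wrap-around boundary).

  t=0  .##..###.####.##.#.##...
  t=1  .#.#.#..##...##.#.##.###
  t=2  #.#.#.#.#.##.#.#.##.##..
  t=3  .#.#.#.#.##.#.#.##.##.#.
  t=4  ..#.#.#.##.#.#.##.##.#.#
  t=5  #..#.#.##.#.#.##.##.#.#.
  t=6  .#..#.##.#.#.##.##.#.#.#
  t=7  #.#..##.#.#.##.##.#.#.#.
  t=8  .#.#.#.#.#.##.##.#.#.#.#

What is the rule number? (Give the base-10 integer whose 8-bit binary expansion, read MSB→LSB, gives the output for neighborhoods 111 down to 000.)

57

  ###|.  b7=0 t=0,i=6
  ##.|.  b6=0 t=0,i=2
  #.#|#  b5=1 t=0,i=8
  #..|#  b4=1 t=0,i=3
  .##|#  b3=1 t=0,i=1
  .#.|.  b2=0 t=0,i=17
  ..#|.  b1=0 t=0,i=0
  ...|#  b0=1 t=0,i=22
  bits 00111001 = 57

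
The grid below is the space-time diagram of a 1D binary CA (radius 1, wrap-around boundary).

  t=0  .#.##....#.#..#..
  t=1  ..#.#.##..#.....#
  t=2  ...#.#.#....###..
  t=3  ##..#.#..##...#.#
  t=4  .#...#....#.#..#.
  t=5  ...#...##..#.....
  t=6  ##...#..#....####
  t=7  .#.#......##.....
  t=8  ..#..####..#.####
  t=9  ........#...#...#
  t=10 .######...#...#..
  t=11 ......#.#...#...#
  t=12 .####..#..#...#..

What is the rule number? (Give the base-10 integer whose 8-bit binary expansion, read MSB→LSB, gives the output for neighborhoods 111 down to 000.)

  nb ###: next=.  (t=2,i=13, bit7=0)
  nb ##.: next=#  (t=0,i=4, bit6=1)
  nb #.#: next=#  (t=0,i=2, bit5=1)
  nb #..: next=.  (t=0,i=5, bit4=0)
  nb .##: next=.  (t=0,i=3, bit3=0)
  nb .#.: next=.  (t=0,i=1, bit2=0)
  nb ..#: next=.  (t=0,i=0, bit1=0)
  nb ...: next=#  (t=0,i=6, bit0=1)
  bits 01100001 = 97

97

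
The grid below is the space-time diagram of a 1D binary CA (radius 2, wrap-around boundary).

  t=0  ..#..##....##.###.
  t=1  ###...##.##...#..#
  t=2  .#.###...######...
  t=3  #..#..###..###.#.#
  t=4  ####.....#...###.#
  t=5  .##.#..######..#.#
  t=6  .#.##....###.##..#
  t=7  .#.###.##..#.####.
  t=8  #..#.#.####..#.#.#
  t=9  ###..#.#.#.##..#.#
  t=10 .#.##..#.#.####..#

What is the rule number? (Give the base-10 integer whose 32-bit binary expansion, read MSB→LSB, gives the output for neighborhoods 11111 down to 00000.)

  [31] ##### => #  t=2,i=11
  [30] ####. => #  t=1,i=1
  [29] ###.# => #  t=3,i=13
  [28] ###.. => .  t=0,i=16
  [27] ##.## => .  t=0,i=13
  [26] ##.#. => #  t=3,i=14
  [25] ##..# => #  t=3,i=1
  [24] ##... => #  t=0,i=7
  [23] #.### => #  t=0,i=14
  [22] #.##. => #  t=1,i=9
  [21] #.#.# => #  t=3,i=15
  [20] #.#.. => #  t=5,i=4
  [19] #..## => .  t=0,i=4
  [18] #..#. => #  t=3,i=2
  [17] #...# => #  t=0,i=0
  [16] #.... => .  t=0,i=8
  [15] .#### => .  t=1,i=0
  [14] .###. => .  t=0,i=15
  [13] .##.# => .  t=0,i=12
  [12] .##.. => #  t=0,i=6
  [11] .#.## => .  t=2,i=2
  [10] .#.#. => .  t=5,i=16
  [9] .#..# => .  t=0,i=3
  [8] .#... => #  t=4,i=10
  [7] ..### => .  t=1,i=17
  [6] ..##. => .  t=0,i=5
  [5] ..#.# => .  t=2,i=1
  [4] ..#.. => #  t=0,i=2
  [3] ...## => #  t=0,i=10
  [2] ...#. => #  t=0,i=1
  [1] ....# => #  t=0,i=9
  [0] ..... => .  t=4,i=6
  bits 11100111111101100001000100011110 = 3891663134

3891663134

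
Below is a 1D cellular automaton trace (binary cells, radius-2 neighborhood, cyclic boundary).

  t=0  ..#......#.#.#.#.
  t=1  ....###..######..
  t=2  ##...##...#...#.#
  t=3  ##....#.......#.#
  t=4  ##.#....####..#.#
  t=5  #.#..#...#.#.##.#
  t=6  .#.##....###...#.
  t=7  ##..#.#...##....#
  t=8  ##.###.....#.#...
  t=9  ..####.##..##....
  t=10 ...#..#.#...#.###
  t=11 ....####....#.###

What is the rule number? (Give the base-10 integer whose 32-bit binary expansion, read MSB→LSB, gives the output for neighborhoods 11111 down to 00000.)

480630305

  [31] ##### => .  t=1,i=11
  [30] ####. => .  t=1,i=13
  [29] ###.# => .  t=4,i=1
  [28] ###.. => #  t=1,i=6
  [27] ##.## => #  t=5,i=15
  [26] ##.#. => #  t=4,i=2
  [25] ##..# => .  t=1,i=7
  [24] ##... => .  t=1,i=15
  [23] #.### => #  t=2,i=16
  [22] #.##. => .  t=5,i=13
  [21] #.#.# => #  t=0,i=11
  [20] #.#.. => .  t=0,i=15
  [19] #..## => .  t=1,i=8
  [18] #..#. => #  t=4,i=13
  [17] #...# => .  t=0,i=0
  [16] #.... => #  t=0,i=4
  [15] .#### => #  t=1,i=10
  [14] .###. => #  t=1,i=5
  [13] .##.# => .  t=5,i=0
  [12] .##.. => #  t=2,i=6
  [11] .#.## => .  t=2,i=15
  [10] .#.#. => #  t=0,i=10
  [9] .#..# => #  t=5,i=3
  [8] .#... => .  t=0,i=3
  [7] ..### => .  t=1,i=4
  [6] ..##. => .  t=2,i=5
  [5] ..#.# => #  t=0,i=9
  [4] ..#.. => .  t=0,i=2
  [3] ...## => .  t=1,i=3
  [2] ...#. => .  t=0,i=1
  [1] ....# => .  t=0,i=7
  [0] ..... => #  t=0,i=5
  bits 00011100101001011101011000100001 = 480630305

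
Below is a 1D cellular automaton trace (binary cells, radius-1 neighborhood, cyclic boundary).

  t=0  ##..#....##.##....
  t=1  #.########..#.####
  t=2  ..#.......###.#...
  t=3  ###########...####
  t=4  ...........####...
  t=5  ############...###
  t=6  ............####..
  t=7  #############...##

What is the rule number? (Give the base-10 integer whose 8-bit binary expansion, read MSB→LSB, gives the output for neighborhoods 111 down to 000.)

  nb ###: next=.  (t=1,i=3, bit7=0)
  nb ##.: next=.  (t=0,i=1, bit6=0)
  nb #.#: next=.  (t=0,i=11, bit5=0)
  nb #..: next=#  (t=0,i=2, bit4=1)
  nb .##: next=#  (t=0,i=0, bit3=1)
  nb .#.: next=#  (t=0,i=4, bit2=1)
  nb ..#: next=#  (t=0,i=3, bit1=1)
  nb ...: next=#  (t=0,i=6, bit0=1)
  bits 00011111 = 31

31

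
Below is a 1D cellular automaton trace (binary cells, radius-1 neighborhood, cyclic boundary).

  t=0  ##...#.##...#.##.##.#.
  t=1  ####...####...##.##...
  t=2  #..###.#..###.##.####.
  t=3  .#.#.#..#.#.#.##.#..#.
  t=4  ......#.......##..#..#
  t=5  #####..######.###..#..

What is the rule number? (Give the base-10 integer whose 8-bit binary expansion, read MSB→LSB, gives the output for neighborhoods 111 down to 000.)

89

  [7] ### => .  t=1,i=1
  [6] ##. => #  t=0,i=1
  [5] #.# => .  t=0,i=6
  [4] #.. => #  t=0,i=2
  [3] .## => #  t=0,i=0
  [2] .#. => .  t=0,i=5
  [1] ..# => .  t=0,i=4
  [0] ... => #  t=0,i=3
  bits 01011001 = 89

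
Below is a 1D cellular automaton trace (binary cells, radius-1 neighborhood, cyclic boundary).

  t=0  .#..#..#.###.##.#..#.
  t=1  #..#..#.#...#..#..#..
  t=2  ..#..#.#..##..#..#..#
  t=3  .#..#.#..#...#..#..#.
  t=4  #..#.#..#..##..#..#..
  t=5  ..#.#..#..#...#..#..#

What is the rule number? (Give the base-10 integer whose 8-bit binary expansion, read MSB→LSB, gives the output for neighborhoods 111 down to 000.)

  ###|.  b7=0 t=0,i=10
  ##.|.  b6=0 t=0,i=11
  #.#|#  b5=1 t=0,i=8
  #..|.  b4=0 t=0,i=2
  .##|.  b3=0 t=0,i=9
  .#.|.  b2=0 t=0,i=1
  ..#|#  b1=1 t=0,i=0
  ...|#  b0=1 t=1,i=10
  bits 00100011 = 35

35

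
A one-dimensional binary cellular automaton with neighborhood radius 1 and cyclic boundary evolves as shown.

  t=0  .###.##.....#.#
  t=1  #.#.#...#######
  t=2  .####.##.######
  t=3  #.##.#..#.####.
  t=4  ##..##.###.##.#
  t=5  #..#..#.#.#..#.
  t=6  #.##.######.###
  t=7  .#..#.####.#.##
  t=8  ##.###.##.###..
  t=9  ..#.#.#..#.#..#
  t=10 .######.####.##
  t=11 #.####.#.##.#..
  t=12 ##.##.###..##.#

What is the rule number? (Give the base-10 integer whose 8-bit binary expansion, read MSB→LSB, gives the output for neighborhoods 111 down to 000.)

167

  [7] ### => #  t=0,i=2
  [6] ##. => .  t=0,i=3
  [5] #.# => #  t=0,i=0
  [4] #.. => .  t=0,i=7
  [3] .## => .  t=0,i=1
  [2] .#. => #  t=0,i=12
  [1] ..# => #  t=0,i=11
  [0] ... => #  t=0,i=8
  bits 10100111 = 167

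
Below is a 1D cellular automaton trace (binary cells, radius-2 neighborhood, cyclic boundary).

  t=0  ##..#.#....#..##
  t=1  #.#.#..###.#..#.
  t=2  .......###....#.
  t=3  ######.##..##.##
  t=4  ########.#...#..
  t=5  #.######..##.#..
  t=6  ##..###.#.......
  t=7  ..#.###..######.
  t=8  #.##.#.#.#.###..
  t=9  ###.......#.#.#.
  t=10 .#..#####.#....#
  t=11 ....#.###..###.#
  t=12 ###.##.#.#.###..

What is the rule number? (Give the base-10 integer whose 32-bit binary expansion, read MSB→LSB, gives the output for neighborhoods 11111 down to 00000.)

3930278323

  nb #####: next=#  (t=3,i=0, bit31=1)
  nb ####.: next=#  (t=0,i=0, bit30=1)
  nb ###.#: next=#  (t=1,i=9, bit29=1)
  nb ###..: next=.  (t=0,i=1, bit28=0)
  nb ##.##: next=#  (t=3,i=6, bit27=1)
  nb ##.#.: next=.  (t=1,i=10, bit26=0)
  nb ##..#: next=#  (t=0,i=2, bit25=1)
  nb ##...: next=.  (t=2,i=10, bit24=0)
  nb #.###: next=.  (t=3,i=14, bit23=0)
  nb #.##.: next=#  (t=3,i=7, bit22=1)
  nb #.#.#: next=.  (t=1,i=0, bit21=0)
  nb #.#..: next=.  (t=0,i=6, bit20=0)
  nb #..##: next=.  (t=0,i=13, bit19=0)
  nb #..#.: next=.  (t=0,i=3, bit18=0)
  nb #...#: next=#  (t=4,i=11, bit17=1)
  nb #....: next=#  (t=0,i=8, bit16=1)
  nb .####: next=.  (t=0,i=15, bit15=0)
  nb .###.: next=#  (t=1,i=8, bit14=1)
  nb .##.#: next=.  (t=3,i=12, bit13=0)
  nb .##..: next=.  (t=3,i=8, bit12=0)
  nb .#.##: next=#  (t=5,i=1, bit11=1)
  nb .#.#.: next=.  (t=0,i=5, bit10=0)
  nb .#..#: next=.  (t=0,i=12, bit9=0)
  nb .#...: next=#  (t=0,i=7, bit8=1)
  nb ..###: next=#  (t=0,i=14, bit7=1)
  nb ..##.: next=.  (t=3,i=11, bit6=0)
  nb ..#.#: next=#  (t=0,i=4, bit5=1)
  nb ..#..: next=#  (t=0,i=11, bit4=1)
  nb ...##: next=.  (t=2,i=6, bit3=0)
  nb ...#.: next=.  (t=0,i=10, bit2=0)
  nb ....#: next=#  (t=0,i=9, bit1=1)
  nb .....: next=#  (t=2,i=1, bit0=1)
  bits 11101010010000110100100110110011 = 3930278323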